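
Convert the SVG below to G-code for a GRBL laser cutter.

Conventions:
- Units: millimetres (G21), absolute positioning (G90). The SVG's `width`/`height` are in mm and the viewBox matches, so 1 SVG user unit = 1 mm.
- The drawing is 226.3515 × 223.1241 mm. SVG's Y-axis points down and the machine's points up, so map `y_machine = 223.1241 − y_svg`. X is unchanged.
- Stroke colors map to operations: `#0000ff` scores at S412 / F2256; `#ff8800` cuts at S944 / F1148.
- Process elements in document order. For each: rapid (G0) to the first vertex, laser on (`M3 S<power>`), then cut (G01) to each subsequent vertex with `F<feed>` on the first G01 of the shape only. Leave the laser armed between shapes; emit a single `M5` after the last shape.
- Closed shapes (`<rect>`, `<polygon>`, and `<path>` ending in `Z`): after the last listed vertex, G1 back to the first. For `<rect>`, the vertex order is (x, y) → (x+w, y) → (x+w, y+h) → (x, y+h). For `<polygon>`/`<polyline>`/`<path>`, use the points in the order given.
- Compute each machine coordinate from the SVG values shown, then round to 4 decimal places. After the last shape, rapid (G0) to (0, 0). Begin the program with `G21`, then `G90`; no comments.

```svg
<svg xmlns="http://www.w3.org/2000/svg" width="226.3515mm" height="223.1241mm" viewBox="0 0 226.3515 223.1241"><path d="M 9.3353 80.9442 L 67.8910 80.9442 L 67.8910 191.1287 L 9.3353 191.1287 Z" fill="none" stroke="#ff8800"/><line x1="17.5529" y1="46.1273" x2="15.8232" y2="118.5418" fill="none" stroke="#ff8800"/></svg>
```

Since the viewBox matches the mm dimensions, user units are millimetres directly. The only transform is the Y-flip y_m = 223.1241 − y_svg.

Shape 1 is a rectangle drawn with `<path>`. Its stroke #ff8800 means cut at S944, F1148. After flipping Y the toolpath is (9.3353,142.1799) → (67.8910,142.1799) → (67.8910,31.9954) → (9.3353,31.9954) → (9.3353,142.1799), returning to the start.

Shape 2 is a line segment drawn with `<line>`. Its stroke #ff8800 means cut at S944, F1148. After flipping Y the toolpath is (17.5529,176.9968) → (15.8232,104.5823).

G21
G90
G0 X9.3353 Y142.1799
M3 S944
G01 X67.8910 Y142.1799 F1148
G01 X67.8910 Y31.9954
G01 X9.3353 Y31.9954
G01 X9.3353 Y142.1799
G0 X17.5529 Y176.9968
M3 S944
G01 X15.8232 Y104.5823 F1148
M5
G0 X0.0000 Y0.0000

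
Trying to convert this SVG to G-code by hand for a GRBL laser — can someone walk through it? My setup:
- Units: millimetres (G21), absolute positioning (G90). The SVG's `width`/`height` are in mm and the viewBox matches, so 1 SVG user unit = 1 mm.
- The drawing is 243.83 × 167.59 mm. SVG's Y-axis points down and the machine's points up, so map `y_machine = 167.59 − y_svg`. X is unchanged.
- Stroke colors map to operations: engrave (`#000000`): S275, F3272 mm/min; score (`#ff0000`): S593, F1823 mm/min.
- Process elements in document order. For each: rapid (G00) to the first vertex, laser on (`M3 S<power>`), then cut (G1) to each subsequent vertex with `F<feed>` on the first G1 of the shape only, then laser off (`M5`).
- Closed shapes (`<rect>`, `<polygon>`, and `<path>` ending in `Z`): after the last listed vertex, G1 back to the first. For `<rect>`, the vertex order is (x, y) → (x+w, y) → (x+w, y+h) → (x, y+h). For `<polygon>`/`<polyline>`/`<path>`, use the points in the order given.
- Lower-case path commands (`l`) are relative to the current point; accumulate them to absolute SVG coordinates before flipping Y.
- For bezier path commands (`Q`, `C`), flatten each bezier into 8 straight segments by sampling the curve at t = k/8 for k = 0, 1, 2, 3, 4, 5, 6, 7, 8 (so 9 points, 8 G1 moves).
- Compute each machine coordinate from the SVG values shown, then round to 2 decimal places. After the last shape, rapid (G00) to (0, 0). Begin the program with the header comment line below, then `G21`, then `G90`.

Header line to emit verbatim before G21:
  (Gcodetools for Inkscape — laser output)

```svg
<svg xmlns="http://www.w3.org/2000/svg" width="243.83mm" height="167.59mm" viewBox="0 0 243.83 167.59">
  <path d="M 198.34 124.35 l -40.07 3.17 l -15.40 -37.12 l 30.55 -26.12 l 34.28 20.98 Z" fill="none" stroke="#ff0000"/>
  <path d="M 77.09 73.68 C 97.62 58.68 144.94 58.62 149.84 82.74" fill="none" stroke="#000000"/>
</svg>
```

1 u = 1 mm; y_m = 167.59 − y.

[1] `<path>` regular polygon, #ff0000→score S593 F1823: (198.34,43.24) → (158.27,40.07) → (142.87,77.19) → (173.42,103.31) → (207.70,82.33) → (198.34,43.24) (closed)

[2] `<path>` cubic bezier, #000000→engrave S275 F3272: (77.09,93.91) → (85.91,98.82) → (96.43,102.21) → (107.84,103.99) → (119.33,104.05) → (130.08,102.27) → (139.29,98.55) → (146.15,92.78) → (149.84,84.85)

(Gcodetools for Inkscape — laser output)
G21
G90
G00 X198.34 Y43.24
M3 S593
G1 X158.27 Y40.07 F1823
G1 X142.87 Y77.19
G1 X173.42 Y103.31
G1 X207.70 Y82.33
G1 X198.34 Y43.24
M5
G00 X77.09 Y93.91
M3 S275
G1 X85.91 Y98.82 F3272
G1 X96.43 Y102.21
G1 X107.84 Y103.99
G1 X119.33 Y104.05
G1 X130.08 Y102.27
G1 X139.29 Y98.55
G1 X146.15 Y92.78
G1 X149.84 Y84.85
M5
G00 X0.00 Y0.00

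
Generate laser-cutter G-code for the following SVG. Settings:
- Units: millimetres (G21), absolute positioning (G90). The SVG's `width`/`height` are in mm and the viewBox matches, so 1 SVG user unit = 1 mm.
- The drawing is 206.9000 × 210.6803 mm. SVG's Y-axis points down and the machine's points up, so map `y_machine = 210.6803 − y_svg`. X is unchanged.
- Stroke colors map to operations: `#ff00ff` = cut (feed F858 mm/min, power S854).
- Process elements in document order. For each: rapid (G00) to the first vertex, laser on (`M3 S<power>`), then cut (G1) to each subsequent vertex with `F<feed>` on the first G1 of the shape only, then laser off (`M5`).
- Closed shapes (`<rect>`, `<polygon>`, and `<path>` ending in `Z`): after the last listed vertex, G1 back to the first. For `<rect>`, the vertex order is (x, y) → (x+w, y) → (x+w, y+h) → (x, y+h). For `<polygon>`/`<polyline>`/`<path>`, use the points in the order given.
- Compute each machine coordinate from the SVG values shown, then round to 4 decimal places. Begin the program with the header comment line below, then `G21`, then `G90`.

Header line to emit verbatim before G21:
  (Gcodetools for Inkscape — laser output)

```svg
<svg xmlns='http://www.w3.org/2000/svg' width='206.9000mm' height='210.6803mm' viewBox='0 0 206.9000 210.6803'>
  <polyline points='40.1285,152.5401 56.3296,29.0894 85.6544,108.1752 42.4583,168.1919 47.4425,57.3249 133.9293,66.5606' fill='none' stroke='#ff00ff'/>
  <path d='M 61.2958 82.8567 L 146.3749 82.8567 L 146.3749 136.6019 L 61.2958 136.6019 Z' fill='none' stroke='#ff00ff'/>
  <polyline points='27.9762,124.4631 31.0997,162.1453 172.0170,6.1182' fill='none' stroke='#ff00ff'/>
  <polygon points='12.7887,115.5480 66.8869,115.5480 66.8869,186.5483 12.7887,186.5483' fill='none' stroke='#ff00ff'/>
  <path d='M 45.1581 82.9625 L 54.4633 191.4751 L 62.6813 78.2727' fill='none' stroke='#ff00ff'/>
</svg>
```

(Gcodetools for Inkscape — laser output)
G21
G90
G00 X40.1285 Y58.1402
M3 S854
G1 X56.3296 Y181.5909 F858
G1 X85.6544 Y102.5051
G1 X42.4583 Y42.4884
G1 X47.4425 Y153.3554
G1 X133.9293 Y144.1197
M5
G00 X61.2958 Y127.8236
M3 S854
G1 X146.3749 Y127.8236 F858
G1 X146.3749 Y74.0784
G1 X61.2958 Y74.0784
G1 X61.2958 Y127.8236
M5
G00 X27.9762 Y86.2172
M3 S854
G1 X31.0997 Y48.5350 F858
G1 X172.0170 Y204.5621
M5
G00 X12.7887 Y95.1323
M3 S854
G1 X66.8869 Y95.1323 F858
G1 X66.8869 Y24.1320
G1 X12.7887 Y24.1320
G1 X12.7887 Y95.1323
M5
G00 X45.1581 Y127.7178
M3 S854
G1 X54.4633 Y19.2052 F858
G1 X62.6813 Y132.4076
M5

1 u = 1 mm; y_m = 210.6803 − y.

[1] `<polyline>` open polyline, #ff00ff→cut S854 F858: (40.1285,58.1402) → (56.3296,181.5909) → (85.6544,102.5051) → (42.4583,42.4884) → (47.4425,153.3554) → (133.9293,144.1197)

[2] `<path>` rectangle, #ff00ff→cut S854 F858: (61.2958,127.8236) → (146.3749,127.8236) → (146.3749,74.0784) → (61.2958,74.0784) → (61.2958,127.8236) (closed)

[3] `<polyline>` open polyline, #ff00ff→cut S854 F858: (27.9762,86.2172) → (31.0997,48.5350) → (172.0170,204.5621)

[4] `<polygon>` rectangle, #ff00ff→cut S854 F858: (12.7887,95.1323) → (66.8869,95.1323) → (66.8869,24.1320) → (12.7887,24.1320) → (12.7887,95.1323) (closed)

[5] `<path>` open polyline, #ff00ff→cut S854 F858: (45.1581,127.7178) → (54.4633,19.2052) → (62.6813,132.4076)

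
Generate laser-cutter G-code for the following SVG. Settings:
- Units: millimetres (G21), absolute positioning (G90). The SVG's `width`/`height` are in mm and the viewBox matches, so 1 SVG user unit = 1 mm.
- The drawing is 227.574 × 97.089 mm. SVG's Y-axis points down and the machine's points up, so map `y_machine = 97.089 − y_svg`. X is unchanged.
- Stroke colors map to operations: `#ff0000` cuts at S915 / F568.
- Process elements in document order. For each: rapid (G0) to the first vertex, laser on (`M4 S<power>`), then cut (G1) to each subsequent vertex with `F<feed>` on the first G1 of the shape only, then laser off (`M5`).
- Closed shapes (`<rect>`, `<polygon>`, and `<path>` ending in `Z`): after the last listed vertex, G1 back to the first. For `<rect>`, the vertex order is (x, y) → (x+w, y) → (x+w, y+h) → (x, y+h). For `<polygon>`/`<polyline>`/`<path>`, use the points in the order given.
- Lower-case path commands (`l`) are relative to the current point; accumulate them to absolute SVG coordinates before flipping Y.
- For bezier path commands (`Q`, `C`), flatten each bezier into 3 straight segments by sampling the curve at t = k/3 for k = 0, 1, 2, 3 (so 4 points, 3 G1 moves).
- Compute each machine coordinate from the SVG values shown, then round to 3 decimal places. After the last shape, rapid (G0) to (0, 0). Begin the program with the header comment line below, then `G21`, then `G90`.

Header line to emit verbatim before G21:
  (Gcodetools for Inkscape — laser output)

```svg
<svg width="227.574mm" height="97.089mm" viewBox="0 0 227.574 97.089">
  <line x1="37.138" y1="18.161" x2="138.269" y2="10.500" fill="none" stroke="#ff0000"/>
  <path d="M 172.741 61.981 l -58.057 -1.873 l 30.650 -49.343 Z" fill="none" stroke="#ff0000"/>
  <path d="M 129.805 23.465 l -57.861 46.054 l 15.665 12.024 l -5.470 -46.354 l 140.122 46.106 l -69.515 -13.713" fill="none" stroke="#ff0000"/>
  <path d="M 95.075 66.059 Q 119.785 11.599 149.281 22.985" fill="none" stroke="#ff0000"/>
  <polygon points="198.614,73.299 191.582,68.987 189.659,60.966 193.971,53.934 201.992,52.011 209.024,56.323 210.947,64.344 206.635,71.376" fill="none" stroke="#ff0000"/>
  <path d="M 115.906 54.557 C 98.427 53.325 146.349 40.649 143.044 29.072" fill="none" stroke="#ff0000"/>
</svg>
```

Since the viewBox matches the mm dimensions, user units are millimetres directly. The only transform is the Y-flip y_m = 97.089 − y_svg.

Shape 1 is a line segment drawn with `<line>`. Its stroke #ff0000 means cut at S915, F568. After flipping Y the toolpath is (37.138,78.928) → (138.269,86.589).

Shape 2 is a regular polygon drawn with `<path>`. Its stroke #ff0000 means cut at S915, F568. After flipping Y the toolpath is (172.741,35.108) → (114.684,36.981) → (145.334,86.324) → (172.741,35.108), returning to the start.

Shape 3 is a open polyline drawn with `<path>`. Its stroke #ff0000 means cut at S915, F568. After flipping Y the toolpath is (129.805,73.624) → (71.944,27.570) → (87.609,15.546) → (82.139,61.900) → (222.261,15.794) → (152.746,29.507).

Shape 4 is a quadratic bezier drawn with `<path>`. Its stroke #ff0000 means cut at S915, F568. After flipping Y the toolpath is (95.075,31.030) → (112.080,60.020) → (130.149,74.378) → (149.281,74.104).

Shape 5 is a regular polygon drawn with `<polygon>`. Its stroke #ff0000 means cut at S915, F568. After flipping Y the toolpath is (198.614,23.790) → (191.582,28.102) → (189.659,36.123) → (193.971,43.155) → (201.992,45.078) → (209.024,40.766) → (210.947,32.745) → (206.635,25.713) → (198.614,23.790), returning to the start.

Shape 6 is a cubic bezier drawn with `<path>`. Its stroke #ff0000 means cut at S915, F568. After flipping Y the toolpath is (115.906,42.532) → (115.908,47.114) → (133.593,56.538) → (143.044,68.017).

(Gcodetools for Inkscape — laser output)
G21
G90
G0 X37.138 Y78.928
M4 S915
G1 X138.269 Y86.589 F568
M5
G0 X172.741 Y35.108
M4 S915
G1 X114.684 Y36.981 F568
G1 X145.334 Y86.324
G1 X172.741 Y35.108
M5
G0 X129.805 Y73.624
M4 S915
G1 X71.944 Y27.570 F568
G1 X87.609 Y15.546
G1 X82.139 Y61.900
G1 X222.261 Y15.794
G1 X152.746 Y29.507
M5
G0 X95.075 Y31.030
M4 S915
G1 X112.080 Y60.020 F568
G1 X130.149 Y74.378
G1 X149.281 Y74.104
M5
G0 X198.614 Y23.790
M4 S915
G1 X191.582 Y28.102 F568
G1 X189.659 Y36.123
G1 X193.971 Y43.155
G1 X201.992 Y45.078
G1 X209.024 Y40.766
G1 X210.947 Y32.745
G1 X206.635 Y25.713
G1 X198.614 Y23.790
M5
G0 X115.906 Y42.532
M4 S915
G1 X115.908 Y47.114 F568
G1 X133.593 Y56.538
G1 X143.044 Y68.017
M5
G0 X0.000 Y0.000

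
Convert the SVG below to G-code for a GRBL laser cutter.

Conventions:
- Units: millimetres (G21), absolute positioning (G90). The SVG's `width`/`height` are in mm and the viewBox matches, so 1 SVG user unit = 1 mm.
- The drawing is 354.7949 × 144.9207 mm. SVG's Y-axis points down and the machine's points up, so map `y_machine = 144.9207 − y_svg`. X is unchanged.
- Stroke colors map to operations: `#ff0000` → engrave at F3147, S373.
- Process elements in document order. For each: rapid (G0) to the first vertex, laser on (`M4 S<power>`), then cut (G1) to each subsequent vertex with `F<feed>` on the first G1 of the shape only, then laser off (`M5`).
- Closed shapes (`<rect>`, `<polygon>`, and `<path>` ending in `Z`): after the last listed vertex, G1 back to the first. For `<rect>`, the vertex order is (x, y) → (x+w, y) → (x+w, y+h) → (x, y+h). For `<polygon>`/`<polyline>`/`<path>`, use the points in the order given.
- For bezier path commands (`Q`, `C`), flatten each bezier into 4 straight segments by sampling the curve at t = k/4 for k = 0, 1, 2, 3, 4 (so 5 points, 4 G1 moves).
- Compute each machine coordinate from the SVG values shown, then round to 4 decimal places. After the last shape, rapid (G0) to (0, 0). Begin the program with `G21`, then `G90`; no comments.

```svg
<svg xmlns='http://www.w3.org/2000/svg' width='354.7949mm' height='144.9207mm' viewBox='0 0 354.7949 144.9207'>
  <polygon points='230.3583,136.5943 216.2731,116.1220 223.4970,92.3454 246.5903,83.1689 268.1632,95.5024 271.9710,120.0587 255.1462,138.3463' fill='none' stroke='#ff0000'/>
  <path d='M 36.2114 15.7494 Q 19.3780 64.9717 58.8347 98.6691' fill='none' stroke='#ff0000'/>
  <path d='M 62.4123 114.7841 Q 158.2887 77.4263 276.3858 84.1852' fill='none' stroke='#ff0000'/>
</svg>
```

G21
G90
G0 X230.3583 Y8.3264
M4 S373
G1 X216.2731 Y28.7987 F3147
G1 X223.4970 Y52.5753
G1 X246.5903 Y61.7518
G1 X268.1632 Y49.4183
G1 X271.9710 Y24.8620
G1 X255.1462 Y6.5744
G1 X230.3583 Y8.3264
M5
G0 X36.2114 Y129.1713
M4 S373
G1 X31.3128 Y105.5305 F3147
G1 X33.4505 Y83.8302
G1 X42.6245 Y64.0706
G1 X58.8347 Y46.2516
M5
G0 X62.4123 Y30.1366
M4 S373
G1 X111.7393 Y46.0582 F3147
G1 X163.8439 Y56.4652
G1 X218.7260 Y61.3577
G1 X276.3858 Y60.7355
M5
G0 X0.0000 Y0.0000

1 u = 1 mm; y_m = 144.9207 − y.

[1] `<polygon>` regular polygon, #ff0000→engrave S373 F3147: (230.3583,8.3264) → (216.2731,28.7987) → (223.4970,52.5753) → (246.5903,61.7518) → (268.1632,49.4183) → (271.9710,24.8620) → (255.1462,6.5744) → (230.3583,8.3264) (closed)

[2] `<path>` quadratic bezier, #ff0000→engrave S373 F3147: (36.2114,129.1713) → (31.3128,105.5305) → (33.4505,83.8302) → (42.6245,64.0706) → (58.8347,46.2516)

[3] `<path>` quadratic bezier, #ff0000→engrave S373 F3147: (62.4123,30.1366) → (111.7393,46.0582) → (163.8439,56.4652) → (218.7260,61.3577) → (276.3858,60.7355)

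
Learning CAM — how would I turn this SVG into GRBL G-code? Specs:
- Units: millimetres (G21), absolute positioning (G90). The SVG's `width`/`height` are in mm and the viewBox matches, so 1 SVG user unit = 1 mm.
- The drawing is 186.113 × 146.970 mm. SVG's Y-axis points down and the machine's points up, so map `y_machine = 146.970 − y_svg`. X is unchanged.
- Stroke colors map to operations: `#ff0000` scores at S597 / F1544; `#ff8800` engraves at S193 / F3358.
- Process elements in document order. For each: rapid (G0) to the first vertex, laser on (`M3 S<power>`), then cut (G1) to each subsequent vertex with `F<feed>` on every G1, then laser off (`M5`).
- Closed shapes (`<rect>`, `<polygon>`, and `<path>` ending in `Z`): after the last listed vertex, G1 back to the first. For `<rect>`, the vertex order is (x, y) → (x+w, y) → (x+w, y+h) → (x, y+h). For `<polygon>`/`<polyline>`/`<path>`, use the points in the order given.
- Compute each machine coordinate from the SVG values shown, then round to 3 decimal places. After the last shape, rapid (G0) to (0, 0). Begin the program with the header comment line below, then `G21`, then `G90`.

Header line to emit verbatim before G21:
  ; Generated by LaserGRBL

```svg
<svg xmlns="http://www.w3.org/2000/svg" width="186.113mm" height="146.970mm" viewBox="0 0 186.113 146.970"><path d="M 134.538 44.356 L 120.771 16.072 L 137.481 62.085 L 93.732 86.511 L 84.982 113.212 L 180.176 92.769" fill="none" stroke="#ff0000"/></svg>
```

viewBox `0 0 186.113 146.970` with mm width/height → 1 unit = 1 mm. Flip: y_m = 146.970 − y_svg.

**Shape 1** — `<path>` open polyline, stroke `#ff0000` → score (S597, F1544). Machine vertices: (134.538,102.614) → (120.771,130.898) → (137.481,84.885) → (93.732,60.459) → (84.982,33.758) → (180.176,54.201). Open path.

; Generated by LaserGRBL
G21
G90
G0 X134.538 Y102.614
M3 S597
G1 X120.771 Y130.898 F1544
G1 X137.481 Y84.885 F1544
G1 X93.732 Y60.459 F1544
G1 X84.982 Y33.758 F1544
G1 X180.176 Y54.201 F1544
M5
G0 X0.000 Y0.000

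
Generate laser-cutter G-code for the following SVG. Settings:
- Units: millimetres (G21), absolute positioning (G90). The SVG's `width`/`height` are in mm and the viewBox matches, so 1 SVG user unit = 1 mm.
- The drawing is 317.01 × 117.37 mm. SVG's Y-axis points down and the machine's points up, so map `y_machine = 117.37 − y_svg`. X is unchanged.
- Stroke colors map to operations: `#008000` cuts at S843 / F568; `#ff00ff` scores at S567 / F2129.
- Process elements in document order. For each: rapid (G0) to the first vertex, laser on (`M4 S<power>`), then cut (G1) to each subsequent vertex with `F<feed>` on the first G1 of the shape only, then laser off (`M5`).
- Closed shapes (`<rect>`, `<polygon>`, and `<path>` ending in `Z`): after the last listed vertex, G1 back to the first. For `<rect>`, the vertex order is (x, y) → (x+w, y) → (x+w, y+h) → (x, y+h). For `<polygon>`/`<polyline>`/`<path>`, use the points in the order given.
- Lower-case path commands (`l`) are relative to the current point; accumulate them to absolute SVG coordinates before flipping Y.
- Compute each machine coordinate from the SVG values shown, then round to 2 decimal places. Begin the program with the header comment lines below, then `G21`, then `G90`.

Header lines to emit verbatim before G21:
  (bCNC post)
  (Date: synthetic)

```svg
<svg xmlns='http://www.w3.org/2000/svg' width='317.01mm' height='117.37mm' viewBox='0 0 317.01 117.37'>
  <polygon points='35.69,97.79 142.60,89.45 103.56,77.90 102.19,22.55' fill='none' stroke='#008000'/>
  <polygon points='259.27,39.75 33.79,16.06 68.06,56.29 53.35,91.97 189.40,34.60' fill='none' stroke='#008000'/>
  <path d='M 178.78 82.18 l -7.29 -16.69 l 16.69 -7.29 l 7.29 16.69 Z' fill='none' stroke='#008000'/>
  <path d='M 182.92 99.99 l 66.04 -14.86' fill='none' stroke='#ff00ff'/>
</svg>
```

Since the viewBox matches the mm dimensions, user units are millimetres directly. The only transform is the Y-flip y_m = 117.37 − y_svg.

Shape 1 is a closed polygon drawn with `<polygon>`. Its stroke #008000 means cut at S843, F568. After flipping Y the toolpath is (35.69,19.58) → (142.60,27.92) → (103.56,39.47) → (102.19,94.82) → (35.69,19.58), returning to the start.

Shape 2 is a closed polygon drawn with `<polygon>`. Its stroke #008000 means cut at S843, F568. After flipping Y the toolpath is (259.27,77.62) → (33.79,101.31) → (68.06,61.08) → (53.35,25.40) → (189.40,82.77) → (259.27,77.62), returning to the start.

Shape 3 is a regular polygon drawn with `<path>`. Its stroke #008000 means cut at S843, F568. After flipping Y the toolpath is (178.78,35.19) → (171.49,51.88) → (188.18,59.17) → (195.47,42.48) → (178.78,35.19), returning to the start.

Shape 4 is a line segment drawn with `<path>`. Its stroke #ff00ff means score at S567, F2129. After flipping Y the toolpath is (182.92,17.38) → (248.96,32.24).

(bCNC post)
(Date: synthetic)
G21
G90
G0 X35.69 Y19.58
M4 S843
G1 X142.60 Y27.92 F568
G1 X103.56 Y39.47
G1 X102.19 Y94.82
G1 X35.69 Y19.58
M5
G0 X259.27 Y77.62
M4 S843
G1 X33.79 Y101.31 F568
G1 X68.06 Y61.08
G1 X53.35 Y25.40
G1 X189.40 Y82.77
G1 X259.27 Y77.62
M5
G0 X178.78 Y35.19
M4 S843
G1 X171.49 Y51.88 F568
G1 X188.18 Y59.17
G1 X195.47 Y42.48
G1 X178.78 Y35.19
M5
G0 X182.92 Y17.38
M4 S567
G1 X248.96 Y32.24 F2129
M5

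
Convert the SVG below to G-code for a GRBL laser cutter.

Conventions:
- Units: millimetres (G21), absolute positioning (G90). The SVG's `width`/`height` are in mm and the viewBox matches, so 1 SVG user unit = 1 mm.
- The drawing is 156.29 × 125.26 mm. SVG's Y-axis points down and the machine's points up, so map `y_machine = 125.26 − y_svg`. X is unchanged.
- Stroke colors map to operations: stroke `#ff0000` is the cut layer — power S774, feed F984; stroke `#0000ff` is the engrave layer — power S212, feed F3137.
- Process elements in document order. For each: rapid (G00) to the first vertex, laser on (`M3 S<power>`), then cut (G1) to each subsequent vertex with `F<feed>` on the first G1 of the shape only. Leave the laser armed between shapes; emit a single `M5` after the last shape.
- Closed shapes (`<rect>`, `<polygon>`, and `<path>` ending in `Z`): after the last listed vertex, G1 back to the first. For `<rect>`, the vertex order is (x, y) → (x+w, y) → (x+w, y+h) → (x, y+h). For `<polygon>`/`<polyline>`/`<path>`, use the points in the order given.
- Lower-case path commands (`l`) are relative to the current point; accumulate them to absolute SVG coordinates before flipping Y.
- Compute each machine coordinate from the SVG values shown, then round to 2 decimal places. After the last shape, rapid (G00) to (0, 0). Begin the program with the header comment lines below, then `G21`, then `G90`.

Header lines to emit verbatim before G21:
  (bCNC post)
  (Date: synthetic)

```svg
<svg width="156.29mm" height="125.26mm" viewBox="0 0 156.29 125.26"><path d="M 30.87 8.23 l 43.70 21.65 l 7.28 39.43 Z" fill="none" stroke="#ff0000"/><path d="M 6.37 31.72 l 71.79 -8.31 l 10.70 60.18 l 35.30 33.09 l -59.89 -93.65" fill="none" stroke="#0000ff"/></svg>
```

(bCNC post)
(Date: synthetic)
G21
G90
G00 X30.87 Y117.03
M3 S774
G1 X74.57 Y95.38 F984
G1 X81.85 Y55.95
G1 X30.87 Y117.03
G00 X6.37 Y93.54
M3 S212
G1 X78.16 Y101.85 F3137
G1 X88.86 Y41.67
G1 X124.16 Y8.58
G1 X64.27 Y102.23
M5
G00 X0.00 Y0.00

viewBox `0 0 156.29 125.26` with mm width/height → 1 unit = 1 mm. Flip: y_m = 125.26 − y_svg.

**Shape 1** — `<path>` closed polygon, stroke `#ff0000` → cut (S774, F984). Machine vertices: (30.87,117.03) → (74.57,95.38) → (81.85,55.95) → (30.87,117.03). Closed: final G1 returns to the first vertex.

**Shape 2** — `<path>` open polyline, stroke `#0000ff` → engrave (S212, F3137). Machine vertices: (6.37,93.54) → (78.16,101.85) → (88.86,41.67) → (124.16,8.58) → (64.27,102.23). Open path.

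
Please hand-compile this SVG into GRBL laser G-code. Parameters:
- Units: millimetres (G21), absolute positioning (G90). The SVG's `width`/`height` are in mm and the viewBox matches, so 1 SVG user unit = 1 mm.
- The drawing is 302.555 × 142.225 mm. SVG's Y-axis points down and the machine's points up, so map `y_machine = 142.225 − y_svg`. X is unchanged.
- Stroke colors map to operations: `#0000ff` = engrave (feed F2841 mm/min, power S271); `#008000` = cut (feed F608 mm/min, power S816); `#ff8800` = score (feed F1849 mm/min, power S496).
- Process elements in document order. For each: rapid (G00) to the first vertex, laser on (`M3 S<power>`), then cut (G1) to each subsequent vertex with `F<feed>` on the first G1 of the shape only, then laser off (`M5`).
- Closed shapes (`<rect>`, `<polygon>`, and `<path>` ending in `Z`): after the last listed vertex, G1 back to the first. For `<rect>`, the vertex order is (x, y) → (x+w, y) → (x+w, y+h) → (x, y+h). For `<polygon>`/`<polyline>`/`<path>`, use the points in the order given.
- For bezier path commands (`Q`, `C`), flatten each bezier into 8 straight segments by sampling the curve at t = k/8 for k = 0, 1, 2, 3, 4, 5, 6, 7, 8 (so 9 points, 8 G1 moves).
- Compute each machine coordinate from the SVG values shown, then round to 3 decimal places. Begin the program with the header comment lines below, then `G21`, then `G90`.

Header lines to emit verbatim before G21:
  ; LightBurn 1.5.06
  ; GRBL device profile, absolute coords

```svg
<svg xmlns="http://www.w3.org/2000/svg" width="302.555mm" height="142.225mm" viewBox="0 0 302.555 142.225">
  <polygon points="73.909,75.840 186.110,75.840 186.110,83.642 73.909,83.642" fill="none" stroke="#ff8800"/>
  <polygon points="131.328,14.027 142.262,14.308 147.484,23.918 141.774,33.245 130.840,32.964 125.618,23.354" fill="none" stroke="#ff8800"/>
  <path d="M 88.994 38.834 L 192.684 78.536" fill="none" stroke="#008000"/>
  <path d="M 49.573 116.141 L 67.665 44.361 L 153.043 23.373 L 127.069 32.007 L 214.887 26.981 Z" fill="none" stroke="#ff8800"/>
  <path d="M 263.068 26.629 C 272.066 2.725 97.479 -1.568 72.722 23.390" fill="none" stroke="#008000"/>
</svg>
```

; LightBurn 1.5.06
; GRBL device profile, absolute coords
G21
G90
G00 X73.909 Y66.385
M3 S496
G1 X186.110 Y66.385 F1849
G1 X186.110 Y58.583
G1 X73.909 Y58.583
G1 X73.909 Y66.385
M5
G00 X131.328 Y128.198
M3 S496
G1 X142.262 Y127.917 F1849
G1 X147.484 Y118.307
G1 X141.774 Y108.980
G1 X130.840 Y109.261
G1 X125.618 Y118.871
G1 X131.328 Y128.198
M5
G00 X88.994 Y103.391
M3 S816
G1 X192.684 Y63.689 F608
M5
G00 X49.573 Y26.084
M3 S496
G1 X67.665 Y97.864 F1849
G1 X153.043 Y118.852
G1 X127.069 Y110.218
G1 X214.887 Y115.244
G1 X49.573 Y26.084
M5
G00 X263.068 Y115.596
M3 S816
G1 X258.488 Y123.622 F608
G1 X240.604 Y129.696
G1 X213.323 Y133.706
G1 X180.553 Y135.539
G1 X146.201 Y135.081
G1 X114.173 Y132.220
G1 X88.378 Y126.842
G1 X72.722 Y118.835
M5

viewBox `0 0 302.555 142.225` with mm width/height → 1 unit = 1 mm. Flip: y_m = 142.225 − y_svg.

**Shape 1** — `<polygon>` rectangle, stroke `#ff8800` → score (S496, F1849). Machine vertices: (73.909,66.385) → (186.110,66.385) → (186.110,58.583) → (73.909,58.583) → (73.909,66.385). Closed: final G1 returns to the first vertex.

**Shape 2** — `<polygon>` regular polygon, stroke `#ff8800` → score (S496, F1849). Machine vertices: (131.328,128.198) → (142.262,127.917) → (147.484,118.307) → (141.774,108.980) → (130.840,109.261) → (125.618,118.871) → (131.328,128.198). Closed: final G1 returns to the first vertex.

**Shape 3** — `<path>` line segment, stroke `#008000` → cut (S816, F608). Machine vertices: (88.994,103.391) → (192.684,63.689). Open path.

**Shape 4** — `<path>` closed polygon, stroke `#ff8800` → score (S496, F1849). Machine vertices: (49.573,26.084) → (67.665,97.864) → (153.043,118.852) → (127.069,110.218) → (214.887,115.244) → (49.573,26.084). Closed: final G1 returns to the first vertex.

**Shape 5** — `<path>` cubic bezier, stroke `#008000` → cut (S816, F608). Control points (SVG): P0=(263.068,26.629), P1=(272.066,2.725), P2=(97.479,-1.568), P3=(72.722,23.390); sampled at t=k/8. Machine vertices: (263.068,115.596) → (258.488,123.622) → (240.604,129.696) → (213.323,133.706) → (180.553,135.539) → (146.201,135.081) → (114.173,132.220) → (88.378,126.842) → (72.722,118.835). Open path.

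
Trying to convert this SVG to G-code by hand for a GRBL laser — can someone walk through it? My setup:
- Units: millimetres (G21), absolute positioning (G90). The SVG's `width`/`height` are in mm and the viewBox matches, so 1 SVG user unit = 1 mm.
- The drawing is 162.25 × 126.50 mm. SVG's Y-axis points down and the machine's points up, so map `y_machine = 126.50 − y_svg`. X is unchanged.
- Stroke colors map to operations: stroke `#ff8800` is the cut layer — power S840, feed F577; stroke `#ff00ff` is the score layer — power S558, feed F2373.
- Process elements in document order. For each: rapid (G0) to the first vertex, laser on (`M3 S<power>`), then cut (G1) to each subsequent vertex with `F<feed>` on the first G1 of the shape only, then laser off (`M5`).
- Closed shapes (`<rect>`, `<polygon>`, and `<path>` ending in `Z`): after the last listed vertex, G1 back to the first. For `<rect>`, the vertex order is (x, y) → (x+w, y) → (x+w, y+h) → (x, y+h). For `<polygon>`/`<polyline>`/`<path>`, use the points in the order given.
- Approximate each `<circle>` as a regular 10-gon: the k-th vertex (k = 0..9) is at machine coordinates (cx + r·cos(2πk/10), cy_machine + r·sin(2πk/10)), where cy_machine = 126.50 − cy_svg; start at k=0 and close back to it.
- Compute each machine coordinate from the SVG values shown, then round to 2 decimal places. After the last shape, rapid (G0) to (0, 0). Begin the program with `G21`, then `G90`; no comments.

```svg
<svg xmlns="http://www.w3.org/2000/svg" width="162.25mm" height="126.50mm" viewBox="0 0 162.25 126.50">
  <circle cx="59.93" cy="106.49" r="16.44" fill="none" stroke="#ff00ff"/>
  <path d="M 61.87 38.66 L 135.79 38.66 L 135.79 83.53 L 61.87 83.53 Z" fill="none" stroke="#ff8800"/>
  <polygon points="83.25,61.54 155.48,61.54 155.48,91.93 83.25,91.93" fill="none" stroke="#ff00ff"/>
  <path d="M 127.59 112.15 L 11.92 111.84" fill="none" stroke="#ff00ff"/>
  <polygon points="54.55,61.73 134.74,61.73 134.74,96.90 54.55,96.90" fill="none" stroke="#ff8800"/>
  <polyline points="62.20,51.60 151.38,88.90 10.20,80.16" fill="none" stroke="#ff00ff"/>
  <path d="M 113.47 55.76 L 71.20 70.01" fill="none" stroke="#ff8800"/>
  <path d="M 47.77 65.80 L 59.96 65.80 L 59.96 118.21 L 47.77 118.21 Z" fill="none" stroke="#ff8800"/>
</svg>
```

G21
G90
G0 X76.37 Y20.01
M3 S558
G1 X73.23 Y29.67 F2373
G1 X65.01 Y35.65
G1 X54.85 Y35.65
G1 X46.63 Y29.67
G1 X43.49 Y20.01
G1 X46.63 Y10.35
G1 X54.85 Y4.37
G1 X65.01 Y4.37
G1 X73.23 Y10.35
G1 X76.37 Y20.01
M5
G0 X61.87 Y87.84
M3 S840
G1 X135.79 Y87.84 F577
G1 X135.79 Y42.97
G1 X61.87 Y42.97
G1 X61.87 Y87.84
M5
G0 X83.25 Y64.96
M3 S558
G1 X155.48 Y64.96 F2373
G1 X155.48 Y34.57
G1 X83.25 Y34.57
G1 X83.25 Y64.96
M5
G0 X127.59 Y14.35
M3 S558
G1 X11.92 Y14.66 F2373
M5
G0 X54.55 Y64.77
M3 S840
G1 X134.74 Y64.77 F577
G1 X134.74 Y29.60
G1 X54.55 Y29.60
G1 X54.55 Y64.77
M5
G0 X62.20 Y74.90
M3 S558
G1 X151.38 Y37.60 F2373
G1 X10.20 Y46.34
M5
G0 X113.47 Y70.74
M3 S840
G1 X71.20 Y56.49 F577
M5
G0 X47.77 Y60.70
M3 S840
G1 X59.96 Y60.70 F577
G1 X59.96 Y8.29
G1 X47.77 Y8.29
G1 X47.77 Y60.70
M5
G0 X0.00 Y0.00

1 u = 1 mm; y_m = 126.50 − y.

[1] `<circle>` circle, #ff00ff→score S558 F2373: (76.37,20.01) → (73.23,29.67) → (65.01,35.65) → (54.85,35.65) → (46.63,29.67) → (43.49,20.01) → (46.63,10.35) → (54.85,4.37) → (65.01,4.37) → (73.23,10.35) → (76.37,20.01) (closed)

[2] `<path>` rectangle, #ff8800→cut S840 F577: (61.87,87.84) → (135.79,87.84) → (135.79,42.97) → (61.87,42.97) → (61.87,87.84) (closed)

[3] `<polygon>` rectangle, #ff00ff→score S558 F2373: (83.25,64.96) → (155.48,64.96) → (155.48,34.57) → (83.25,34.57) → (83.25,64.96) (closed)

[4] `<path>` line segment, #ff00ff→score S558 F2373: (127.59,14.35) → (11.92,14.66)

[5] `<polygon>` rectangle, #ff8800→cut S840 F577: (54.55,64.77) → (134.74,64.77) → (134.74,29.60) → (54.55,29.60) → (54.55,64.77) (closed)

[6] `<polyline>` open polyline, #ff00ff→score S558 F2373: (62.20,74.90) → (151.38,37.60) → (10.20,46.34)

[7] `<path>` line segment, #ff8800→cut S840 F577: (113.47,70.74) → (71.20,56.49)

[8] `<path>` rectangle, #ff8800→cut S840 F577: (47.77,60.70) → (59.96,60.70) → (59.96,8.29) → (47.77,8.29) → (47.77,60.70) (closed)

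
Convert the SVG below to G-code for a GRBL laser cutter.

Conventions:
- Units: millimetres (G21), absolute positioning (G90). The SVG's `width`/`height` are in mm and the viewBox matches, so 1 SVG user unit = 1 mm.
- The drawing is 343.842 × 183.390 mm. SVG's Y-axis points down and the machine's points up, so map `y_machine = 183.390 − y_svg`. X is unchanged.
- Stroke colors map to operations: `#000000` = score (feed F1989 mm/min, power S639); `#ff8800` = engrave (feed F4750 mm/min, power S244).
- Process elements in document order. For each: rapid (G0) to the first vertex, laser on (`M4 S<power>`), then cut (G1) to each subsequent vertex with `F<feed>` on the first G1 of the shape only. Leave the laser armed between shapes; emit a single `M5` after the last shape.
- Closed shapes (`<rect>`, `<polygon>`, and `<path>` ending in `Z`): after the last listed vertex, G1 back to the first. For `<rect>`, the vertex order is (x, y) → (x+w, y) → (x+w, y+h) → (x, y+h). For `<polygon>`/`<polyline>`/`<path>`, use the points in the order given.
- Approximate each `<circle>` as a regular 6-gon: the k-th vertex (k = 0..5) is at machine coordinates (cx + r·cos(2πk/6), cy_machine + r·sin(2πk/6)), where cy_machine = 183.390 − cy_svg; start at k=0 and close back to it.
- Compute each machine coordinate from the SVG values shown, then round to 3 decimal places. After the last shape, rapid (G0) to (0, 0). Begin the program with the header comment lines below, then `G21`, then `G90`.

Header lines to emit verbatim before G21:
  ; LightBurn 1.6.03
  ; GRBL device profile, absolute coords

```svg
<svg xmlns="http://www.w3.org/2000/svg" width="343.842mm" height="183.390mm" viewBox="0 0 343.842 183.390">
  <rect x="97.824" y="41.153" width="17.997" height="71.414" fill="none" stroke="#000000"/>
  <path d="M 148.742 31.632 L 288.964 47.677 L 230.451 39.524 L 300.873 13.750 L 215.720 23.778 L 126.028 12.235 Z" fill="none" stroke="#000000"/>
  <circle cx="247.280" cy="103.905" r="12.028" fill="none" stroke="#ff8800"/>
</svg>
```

; LightBurn 1.6.03
; GRBL device profile, absolute coords
G21
G90
G0 X97.824 Y142.237
M4 S639
G1 X115.821 Y142.237 F1989
G1 X115.821 Y70.823
G1 X97.824 Y70.823
G1 X97.824 Y142.237
G0 X148.742 Y151.758
M4 S639
G1 X288.964 Y135.713 F1989
G1 X230.451 Y143.866
G1 X300.873 Y169.640
G1 X215.720 Y159.612
G1 X126.028 Y171.155
G1 X148.742 Y151.758
G0 X259.308 Y79.485
M4 S244
G1 X253.294 Y89.902 F4750
G1 X241.266 Y89.902
G1 X235.252 Y79.485
G1 X241.266 Y69.068
G1 X253.294 Y69.068
G1 X259.308 Y79.485
M5
G0 X0.000 Y0.000

viewBox `0 0 343.842 183.390` with mm width/height → 1 unit = 1 mm. Flip: y_m = 183.390 − y_svg.

**Shape 1** — `<rect>` rectangle, stroke `#000000` → score (S639, F1989). Machine vertices: (97.824,142.237) → (115.821,142.237) → (115.821,70.823) → (97.824,70.823) → (97.824,142.237). Closed: final G1 returns to the first vertex.

**Shape 2** — `<path>` closed polygon, stroke `#000000` → score (S639, F1989). Machine vertices: (148.742,151.758) → (288.964,135.713) → (230.451,143.866) → (300.873,169.640) → (215.720,159.612) → (126.028,171.155) → (148.742,151.758). Closed: final G1 returns to the first vertex.

**Shape 3** — `<circle>` circle, stroke `#ff8800` → engrave (S244, F4750). Machine vertices: (259.308,79.485) → (253.294,89.902) → (241.266,89.902) → (235.252,79.485) → (241.266,69.068) → (253.294,69.068) → (259.308,79.485). Closed: final G1 returns to the first vertex.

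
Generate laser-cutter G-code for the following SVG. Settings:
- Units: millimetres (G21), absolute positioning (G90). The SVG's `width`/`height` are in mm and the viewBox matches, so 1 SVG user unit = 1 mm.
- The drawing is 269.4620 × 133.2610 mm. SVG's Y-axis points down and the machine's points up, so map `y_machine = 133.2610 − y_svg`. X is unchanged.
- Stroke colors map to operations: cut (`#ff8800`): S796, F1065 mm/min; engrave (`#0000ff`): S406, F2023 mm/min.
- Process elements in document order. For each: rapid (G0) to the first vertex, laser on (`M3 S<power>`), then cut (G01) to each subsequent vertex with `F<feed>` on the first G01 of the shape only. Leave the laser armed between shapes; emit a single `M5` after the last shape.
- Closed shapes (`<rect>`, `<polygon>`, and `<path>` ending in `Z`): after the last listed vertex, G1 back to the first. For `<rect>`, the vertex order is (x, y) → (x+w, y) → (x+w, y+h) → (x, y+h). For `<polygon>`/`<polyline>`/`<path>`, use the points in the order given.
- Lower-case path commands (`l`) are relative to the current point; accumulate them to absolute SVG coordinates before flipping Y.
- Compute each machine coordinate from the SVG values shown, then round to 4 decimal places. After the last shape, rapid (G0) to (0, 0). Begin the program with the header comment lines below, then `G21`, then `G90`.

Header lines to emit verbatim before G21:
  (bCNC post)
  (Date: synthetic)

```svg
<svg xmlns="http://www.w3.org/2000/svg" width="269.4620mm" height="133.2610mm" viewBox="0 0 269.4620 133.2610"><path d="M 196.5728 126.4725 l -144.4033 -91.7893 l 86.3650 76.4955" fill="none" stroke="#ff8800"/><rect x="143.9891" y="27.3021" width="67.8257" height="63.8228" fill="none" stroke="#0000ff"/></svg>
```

1 u = 1 mm; y_m = 133.2610 − y.

[1] `<path>` open polyline, #ff8800→cut S796 F1065: (196.5728,6.7885) → (52.1695,98.5778) → (138.5345,22.0823)

[2] `<rect>` rectangle, #0000ff→engrave S406 F2023: (143.9891,105.9589) → (211.8148,105.9589) → (211.8148,42.1361) → (143.9891,42.1361) → (143.9891,105.9589) (closed)

(bCNC post)
(Date: synthetic)
G21
G90
G0 X196.5728 Y6.7885
M3 S796
G01 X52.1695 Y98.5778 F1065
G01 X138.5345 Y22.0823
G0 X143.9891 Y105.9589
M3 S406
G01 X211.8148 Y105.9589 F2023
G01 X211.8148 Y42.1361
G01 X143.9891 Y42.1361
G01 X143.9891 Y105.9589
M5
G0 X0.0000 Y0.0000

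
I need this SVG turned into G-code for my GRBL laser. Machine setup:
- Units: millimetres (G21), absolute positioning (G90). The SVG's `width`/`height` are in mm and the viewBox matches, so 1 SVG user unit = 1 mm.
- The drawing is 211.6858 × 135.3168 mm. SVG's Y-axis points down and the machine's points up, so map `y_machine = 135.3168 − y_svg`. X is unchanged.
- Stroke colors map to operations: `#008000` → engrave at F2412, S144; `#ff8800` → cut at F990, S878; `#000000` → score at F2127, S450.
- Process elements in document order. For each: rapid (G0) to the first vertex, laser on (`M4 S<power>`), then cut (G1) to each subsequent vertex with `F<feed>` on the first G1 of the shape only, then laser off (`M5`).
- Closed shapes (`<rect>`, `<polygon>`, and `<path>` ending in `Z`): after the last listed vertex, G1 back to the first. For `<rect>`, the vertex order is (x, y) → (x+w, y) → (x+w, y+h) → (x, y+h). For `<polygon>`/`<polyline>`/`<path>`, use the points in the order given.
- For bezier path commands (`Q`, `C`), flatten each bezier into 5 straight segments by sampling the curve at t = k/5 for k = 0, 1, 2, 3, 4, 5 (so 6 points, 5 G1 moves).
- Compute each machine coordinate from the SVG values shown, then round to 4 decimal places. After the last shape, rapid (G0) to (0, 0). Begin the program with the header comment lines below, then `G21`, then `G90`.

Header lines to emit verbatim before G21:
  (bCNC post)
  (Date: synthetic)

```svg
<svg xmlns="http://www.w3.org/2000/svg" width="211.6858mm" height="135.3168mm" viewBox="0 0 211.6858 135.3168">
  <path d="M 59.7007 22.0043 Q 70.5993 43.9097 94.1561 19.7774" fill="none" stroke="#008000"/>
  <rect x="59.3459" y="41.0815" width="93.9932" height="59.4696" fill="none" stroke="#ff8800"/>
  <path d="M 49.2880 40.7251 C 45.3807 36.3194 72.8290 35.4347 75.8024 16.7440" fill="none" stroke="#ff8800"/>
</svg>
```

(bCNC post)
(Date: synthetic)
G21
G90
G0 X59.7007 Y113.3125
M4 S144
G1 X64.5665 Y106.3918 F2412
G1 X70.4449 Y103.1542
G1 X77.3360 Y103.5996
G1 X85.2397 Y107.7280
G1 X94.1561 Y115.5394
M5
G0 X59.3459 Y94.2353
M4 S878
G1 X153.3391 Y94.2353 F990
G1 X153.3391 Y34.7657
G1 X59.3459 Y34.7657
G1 X59.3459 Y94.2353
M5
G0 X49.2880 Y94.5917
M4 S878
G1 X50.2596 Y96.9832 F990
G1 X56.0768 Y99.5534
G1 X64.0595 Y103.3259
G1 X71.5280 Y109.3245
G1 X75.8024 Y118.5728
M5
G0 X0.0000 Y0.0000

1 u = 1 mm; y_m = 135.3168 − y.

[1] `<path>` quadratic bezier, #008000→engrave S144 F2412: (59.7007,113.3125) → (64.5665,106.3918) → (70.4449,103.1542) → (77.3360,103.5996) → (85.2397,107.7280) → (94.1561,115.5394)

[2] `<rect>` rectangle, #ff8800→cut S878 F990: (59.3459,94.2353) → (153.3391,94.2353) → (153.3391,34.7657) → (59.3459,34.7657) → (59.3459,94.2353) (closed)

[3] `<path>` cubic bezier, #ff8800→cut S878 F990: (49.2880,94.5917) → (50.2596,96.9832) → (56.0768,99.5534) → (64.0595,103.3259) → (71.5280,109.3245) → (75.8024,118.5728)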